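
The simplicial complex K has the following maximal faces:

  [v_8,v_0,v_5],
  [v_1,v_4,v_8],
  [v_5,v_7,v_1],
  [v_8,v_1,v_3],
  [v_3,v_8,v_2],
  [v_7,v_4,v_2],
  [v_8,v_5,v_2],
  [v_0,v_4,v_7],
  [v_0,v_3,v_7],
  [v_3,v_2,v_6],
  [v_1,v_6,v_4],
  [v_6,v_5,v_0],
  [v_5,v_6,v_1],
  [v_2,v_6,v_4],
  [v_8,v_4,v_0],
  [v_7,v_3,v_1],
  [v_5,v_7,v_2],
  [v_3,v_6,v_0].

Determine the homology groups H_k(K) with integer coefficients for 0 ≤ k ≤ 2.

H_0 = Z,  H_1 = Z^2,  H_2 = Z.

Order the vertices as v_0 < v_1 < v_2 < v_3 < v_4 < v_5 < v_6 < v_7 < v_8. Listing each simplex with vertices in this order, K has dimension 2 with simplices:

  0-simplices (9): [v_0], [v_1], [v_2], [v_3], [v_4], [v_5], [v_6], [v_7], [v_8]
  1-simplices (27): (27 of them)
  2-simplices (18): (18 of them)

giving chain groups C_0 ≅ Z^9, C_1 ≅ Z^27, C_2 ≅ Z^18.

∂_1: C_1 → C_0 sends each edge [p,q] (with p < q) to q − p. For instance
  ∂[v_2,v_7] = [v_7] − [v_2].
The 9×27 boundary matrix has rank 8 and Smith normal form diag(1,1,1,1,1,1,1,1).

Boundary ∂_2: C_2 → C_1 acts by ∂[p,q,r] = [q,r] − [p,r] + [p,q]. For instance
  ∂[v_1,v_4,v_6] = [v_4,v_6] − [v_1,v_6] + [v_1,v_4],
  ∂[v_2,v_5,v_7] = [v_5,v_7] − [v_2,v_7] + [v_2,v_5].
As a 27×18 matrix over Z this has rank 17, with invariant factors (1,1,1,1,1,1,1,1,1,1,1,1,1,1,1,1,1).

Now H_k = ker ∂_k / im ∂_{k+1}, so:

  H_0: rank C_0 − rank ∂_1 = 9 − 8 = 1, and the invariant factors of ∂_1 are all 1, so H_0 = Z.
  H_1: rank ker ∂_1 − rank ∂_2 = (27 − 8) − 17 = 2, and the invariant factors of ∂_2 are all 1, so H_1 = Z^2.
  H_2: rank ker ∂_2 − rank ∂_3 = (18 − 17) − 0 = 1, and there is no ∂_3, so H_2 = Z.

As a check, the Euler characteristic is 9 − 27 + 18 = 0, which agrees with 1 − 2 + 1 = 0.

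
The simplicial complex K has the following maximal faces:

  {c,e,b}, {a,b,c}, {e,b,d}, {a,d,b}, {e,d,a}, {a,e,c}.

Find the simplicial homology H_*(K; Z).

H_0 = Z,  H_1 = 0,  H_2 = Z.

Order the vertices as a < b < c < d < e. Listing each simplex with vertices in this order, K has dimension 2 with simplices:

  0-simplices (5): a, b, c, d, e
  1-simplices (9): ab, ac, ad, ae, bc, bd, be, ce, de
  2-simplices (6): abc, abd, ace, ade, bce, bde

giving chain groups C_0 ≅ Z^5, C_1 ≅ Z^9, C_2 ≅ Z^6.

∂_1: C_1 → C_0 sends each edge [p,q] (with p < q) to q − p. For instance
  ∂de = e − d.
The 5×9 boundary matrix has rank 4 and Smith normal form diag(1,1,1,1).

Boundary ∂_2: C_2 → C_1 sends each 2-simplex [p,q,r] to [q,r] − [p,r] + [p,q]. For instance
  ∂bce = ce − be + bc,
  ∂ace = ce − ae + ac.
The 9×6 boundary matrix has rank 5 and Smith normal form diag(1,1,1,1,1).

Computing H_k = (kernel of ∂_k) / (image of ∂_{k+1}):

  H_0: rank C_0 − rank ∂_1 = 5 − 4 = 1, and the invariant factors of ∂_1 are all 1, so H_0 ≅ Z.
  H_1: rank ker ∂_1 − rank ∂_2 = (9 − 4) − 5 = 0, and the invariant factors of ∂_2 are all 1, so H_1 ≅ 0.
  H_2: rank ker ∂_2 − rank ∂_3 = (6 − 5) − 0 = 1, and there is no ∂_3, so H_2 ≅ Z.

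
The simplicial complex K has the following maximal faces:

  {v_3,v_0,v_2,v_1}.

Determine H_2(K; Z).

Take the total order v_0 < v_1 < v_2 < v_3 on the vertex set. Then K (dimension 3) consists of the simplices:

  0-simplices (4): [v_0], [v_1], [v_2], [v_3]
  1-simplices (6): [v_0,v_1], [v_0,v_2], [v_0,v_3], [v_1,v_2], [v_1,v_3], [v_2,v_3]
  2-simplices (4): [v_0,v_1,v_2], [v_0,v_1,v_3], [v_0,v_2,v_3], [v_1,v_2,v_3]
  3-simplices (1): [v_0,v_1,v_2,v_3]

giving chain groups C_0 ≅ Z^4, C_1 ≅ Z^6, C_2 ≅ Z^4, C_3 ≅ Z^1.

Boundary ∂_1: C_1 → C_0 maps an edge to its endpoints' difference, ∂[p,q] = q − p. For instance
  ∂[v_1,v_3] = [v_3] − [v_1].
As a 4×6 matrix over Z this has rank 3, with invariant factors (1,1,1).

∂_2: C_2 → C_1 sends each 2-simplex [p,q,r] to [q,r] − [p,r] + [p,q]. For instance
  ∂[v_1,v_2,v_3] = [v_2,v_3] − [v_1,v_3] + [v_1,v_2],
  ∂[v_0,v_2,v_3] = [v_2,v_3] − [v_0,v_3] + [v_0,v_2].
As a 6×4 matrix over Z this has rank 3, with invariant factors (1,1,1).

The boundary map ∂_3: C_3 → C_2 sends each 3-simplex σ to the alternating sum Σ_i (−1)^i (σ with its i-th vertex removed). For instance
  ∂[v_0,v_1,v_2,v_3] = [v_1,v_2,v_3] − [v_0,v_2,v_3] + [v_0,v_1,v_3] − [v_0,v_1,v_2].
The resulting 4×1 matrix has rank 1, and its Smith normal form has invariant factors (1).

Computing H_k = (kernel of ∂_k) / (image of ∂_{k+1}):

  H_2: rank ker ∂_2 − rank ∂_3 = (4 − 3) − 1 = 0, and the invariant factors of ∂_3 are all 1, so H_2 ≅ 0.

H_2 = 0.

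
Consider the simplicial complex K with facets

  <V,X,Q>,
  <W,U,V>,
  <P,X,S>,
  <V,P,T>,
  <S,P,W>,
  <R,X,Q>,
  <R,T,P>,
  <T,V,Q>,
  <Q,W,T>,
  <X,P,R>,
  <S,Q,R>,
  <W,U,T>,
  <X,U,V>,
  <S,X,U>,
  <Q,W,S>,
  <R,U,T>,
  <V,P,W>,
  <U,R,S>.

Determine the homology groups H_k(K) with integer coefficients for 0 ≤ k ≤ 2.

Order the vertices as P < Q < R < S < T < U < V < W < X. Listing each simplex with vertices in this order, K has dimension 2 with simplices:

  0-simplices (9): P, Q, R, S, T, U, V, W, X
  1-simplices (27): PR, PS, PT, PV, PW, PX, QR, QS, QT, QV, QW, QX, RS, RT, RU, RX, SU, SW, SX, TU, TV, TW, UV, UW, UX, VW, VX
  2-simplices (18): PRT, PRX, PSW, PSX, PTV, PVW, QRS, QRX, QSW, QTV, QTW, QVX, RSU, RTU, SUX, TUW, UVW, UVX

giving chain groups C_0 ≅ Z^9, C_1 ≅ Z^27, C_2 ≅ Z^18.

Boundary ∂_1: C_1 → C_0 sends each edge [p,q] (with p < q) to q − p.
This gives a 9×27 integer matrix of rank 8; reducing to Smith normal form yields diagonal entries (1,1,1,1,1,1,1,1).

The boundary map ∂_2: C_2 → C_1 maps a triangle to the signed sum of its edges. For instance
  ∂RSU = SU − RU + RS,
  ∂QVX = VX − QX + QV.
The resulting 27×18 matrix has rank 18, and its Smith normal form has invariant factors (1,1,1,1,1,1,1,1,1,1,1,1,1,1,1,1,1,2).

From H_k ≅ ker(∂_k) / im(∂_{k+1}) we obtain:

  H_0: rank C_0 − rank ∂_1 = 9 − 8 = 1, and the invariant factors of ∂_1 are all 1, so H_0 = Z.
  H_1: rank ker ∂_1 − rank ∂_2 = (27 − 8) − 18 = 1, and ∂_2 has invariant factor 2 > 1, so H_1 = Z ⊕ Z/2.
  H_2: rank ker ∂_2 − rank ∂_3 = (18 − 18) − 0 = 0, and there is no ∂_3, so H_2 = 0.

As a check, the Euler characteristic is 9 − 27 + 18 = 0, which agrees with 1 − 1 + 0 = 0.

H_0 = Z,  H_1 = Z ⊕ Z/2,  H_2 = 0.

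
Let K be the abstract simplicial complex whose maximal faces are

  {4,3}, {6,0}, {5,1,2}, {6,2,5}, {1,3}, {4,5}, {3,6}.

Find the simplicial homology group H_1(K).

H_1 ≅ Z^2.

Order the vertices as 0 < 1 < 2 < 3 < 4 < 5 < 6. Listing each simplex with vertices in this order, K has dimension 2 with simplices:

  0-simplices (7): [0], [1], [2], [3], [4], [5], [6]
  1-simplices (10): [0,6], [1,2], [1,3], [1,5], [2,5], [2,6], [3,4], [3,6], [4,5], [5,6]
  2-simplices (2): [1,2,5], [2,5,6]

giving chain groups C_0 ≅ Z^7, C_1 ≅ Z^10, C_2 ≅ Z^2.

∂_1: C_1 → C_0 is given by ∂[p,q] = [q] − [p]. For instance
  ∂[3,4] = [4] − [3].
The resulting 7×10 matrix has rank 6, and its Smith normal form has invariant factors (1,1,1,1,1,1).

The boundary map ∂_2: C_2 → C_1 acts by ∂[p,q,r] = [q,r] − [p,r] + [p,q]. For instance
  ∂[1,2,5] = [2,5] − [1,5] + [1,2],
  ∂[2,5,6] = [5,6] − [2,6] + [2,5].
This gives a 10×2 integer matrix of rank 2; reducing to Smith normal form yields diagonal entries (1,1).

Now H_k = ker ∂_k / im ∂_{k+1}, so:

  H_1: rank ker ∂_1 − rank ∂_2 = (10 − 6) − 2 = 2, and the invariant factors of ∂_2 are all 1, so H_1 ≅ Z^2.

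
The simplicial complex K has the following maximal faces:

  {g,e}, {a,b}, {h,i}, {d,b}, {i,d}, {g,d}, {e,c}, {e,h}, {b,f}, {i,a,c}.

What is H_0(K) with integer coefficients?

H_0 ≅ Z.

We work with the vertex ordering a < b < c < d < e < f < g < h < i. The simplices of K, each written with vertices in increasing order, are:

  0-simplices (9): a, b, c, d, e, f, g, h, i
  1-simplices (12): ab, ac, ai, bd, bf, ce, ci, dg, di, eg, eh, hi
  2-simplices (1): aci

Hence C_0 ≅ Z^9, C_1 ≅ Z^12, C_2 ≅ Z^1.

∂_1: C_1 → C_0 sends each edge [p,q] (with p < q) to q − p.
As a 9×12 matrix over Z this has rank 8, with invariant factors (1,1,1,1,1,1,1,1).

∂_2: C_2 → C_1 acts by ∂[p,q,r] = [q,r] − [p,r] + [p,q]. For instance
  ∂aci = ci − ai + ac.
The resulting 12×1 matrix has rank 1, and its Smith normal form has invariant factors (1).

From H_k ≅ ker(∂_k) / im(∂_{k+1}) we obtain:

  H_0: rank C_0 − rank ∂_1 = 9 − 8 = 1, and the invariant factors of ∂_1 are all 1, so H_0 ≅ Z.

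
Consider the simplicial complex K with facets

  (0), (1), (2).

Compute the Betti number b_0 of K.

Take the total order 0 < 1 < 2 on the vertex set. Then K (dimension 0) consists of the simplices:

  0-simplices (3): [0], [1], [2]

so the chain groups are C_0 ≅ Z^3.

Computing H_k = (kernel of ∂_k) / (image of ∂_{k+1}):

  H_0: rank C_0 − rank ∂_1 = 3 − 0 = 3, and there is no ∂_1, so H_0 = Z^3.

Hence the Betti numbers are b_0 = 3.

b_0 = 3.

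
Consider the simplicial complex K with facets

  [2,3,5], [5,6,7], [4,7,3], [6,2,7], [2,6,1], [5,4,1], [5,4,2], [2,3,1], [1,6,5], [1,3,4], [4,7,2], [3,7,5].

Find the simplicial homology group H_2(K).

K has 7 vertices, 18 edges, 12 triangles.
rank ∂_2 = 12, rank ∂_3 = 0 ⇒ b_2 = 12 − 12 − 0 = 0. So H_2 = 0.

H_2 = 0.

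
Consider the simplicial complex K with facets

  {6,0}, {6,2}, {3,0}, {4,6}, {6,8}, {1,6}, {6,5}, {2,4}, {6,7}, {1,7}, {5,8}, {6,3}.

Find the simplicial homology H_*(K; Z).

H_0 = Z,  H_1 = Z^4.

Fix the vertex order 0 < 1 < 2 < 3 < 4 < 5 < 6 < 7 < 8 and write every simplex with vertices in increasing order. Then dim K = 1 and the simplices of K are:

  0-simplices (9): [0], [1], [2], [3], [4], [5], [6], [7], [8]
  1-simplices (12): [0,3], [0,6], [1,6], [1,7], [2,4], [2,6], [3,6], [4,6], [5,6], [5,8], [6,7], [6,8]

so the chain groups are C_0 ≅ Z^9, C_1 ≅ Z^12.

The boundary map ∂_1: C_1 → C_0 is given by ∂[p,q] = [q] − [p]. For instance
  ∂[1,7] = [7] − [1].
The 9×12 boundary matrix has rank 8 and Smith normal form diag(1,1,1,1,1,1,1,1).

Reading off H_k = ker ∂_k / im ∂_{k+1}:

  H_0: rank C_0 − rank ∂_1 = 9 − 8 = 1, and the invariant factors of ∂_1 are all 1, so H_0 ≅ Z.
  H_1: rank ker ∂_1 − rank ∂_2 = (12 − 8) − 0 = 4, and there is no ∂_2, so H_1 ≅ Z^4.

As a check, the Euler characteristic is 9 − 12 = -3, which agrees with 1 − 4 = -3.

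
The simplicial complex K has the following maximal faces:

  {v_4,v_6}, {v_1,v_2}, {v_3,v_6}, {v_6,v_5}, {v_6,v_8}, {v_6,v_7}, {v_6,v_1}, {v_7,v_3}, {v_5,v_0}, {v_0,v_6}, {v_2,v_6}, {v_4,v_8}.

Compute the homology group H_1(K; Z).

Order the vertices as v_0 < v_1 < v_2 < v_3 < v_4 < v_5 < v_6 < v_7 < v_8. Listing each simplex with vertices in this order, K has dimension 1 with simplices:

  0-simplices (9): [v_0], [v_1], [v_2], [v_3], [v_4], [v_5], [v_6], [v_7], [v_8]
  1-simplices (12): [v_0,v_5], [v_0,v_6], [v_1,v_2], [v_1,v_6], [v_2,v_6], [v_3,v_6], [v_3,v_7], [v_4,v_6], [v_4,v_8], [v_5,v_6], [v_6,v_7], [v_6,v_8]

Hence C_0 ≅ Z^9, C_1 ≅ Z^12.

The boundary map ∂_1: C_1 → C_0 maps an edge to its endpoints' difference, ∂[p,q] = q − p. For instance
  ∂[v_2,v_6] = [v_6] − [v_2].
As a 9×12 matrix over Z this has rank 8, with invariant factors (1,1,1,1,1,1,1,1).

From H_k ≅ ker(∂_k) / im(∂_{k+1}) we obtain:

  H_1: rank ker ∂_1 − rank ∂_2 = (12 − 8) − 0 = 4, and there is no ∂_2, so H_1 ≅ Z^4.

(K is a triangulation of a wedge of 4 circles.)

H_1 ≅ Z^4.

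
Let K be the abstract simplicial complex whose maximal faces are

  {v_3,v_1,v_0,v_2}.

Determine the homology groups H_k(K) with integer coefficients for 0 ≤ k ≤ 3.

Take the total order v_0 < v_1 < v_2 < v_3 on the vertex set. Then K (dimension 3) consists of the simplices:

  0-simplices (4): [v_0], [v_1], [v_2], [v_3]
  1-simplices (6): [v_0,v_1], [v_0,v_2], [v_0,v_3], [v_1,v_2], [v_1,v_3], [v_2,v_3]
  2-simplices (4): [v_0,v_1,v_2], [v_0,v_1,v_3], [v_0,v_2,v_3], [v_1,v_2,v_3]
  3-simplices (1): [v_0,v_1,v_2,v_3]

Hence C_0 ≅ Z^4, C_1 ≅ Z^6, C_2 ≅ Z^4, C_3 ≅ Z^1.

The boundary map ∂_1: C_1 → C_0 is given by ∂[p,q] = [q] − [p].
The resulting 4×6 matrix has rank 3, and its Smith normal form has invariant factors (1,1,1).

Boundary ∂_2: C_2 → C_1 maps a triangle to the signed sum of its edges. For instance
  ∂[v_1,v_2,v_3] = [v_2,v_3] − [v_1,v_3] + [v_1,v_2],
  ∂[v_0,v_2,v_3] = [v_2,v_3] − [v_0,v_3] + [v_0,v_2].
This gives a 6×4 integer matrix of rank 3; reducing to Smith normal form yields diagonal entries (1,1,1).

∂_3: C_3 → C_2 sends each 3-simplex σ to the alternating sum Σ_i (−1)^i (σ with its i-th vertex removed). For instance
  ∂[v_0,v_1,v_2,v_3] = [v_1,v_2,v_3] − [v_0,v_2,v_3] + [v_0,v_1,v_3] − [v_0,v_1,v_2].
The 4×1 boundary matrix has rank 1 and Smith normal form diag(1).

Reading off H_k = ker ∂_k / im ∂_{k+1}:

  H_0: rank C_0 − rank ∂_1 = 4 − 3 = 1, and the invariant factors of ∂_1 are all 1, so H_0 ≅ Z.
  H_1: rank ker ∂_1 − rank ∂_2 = (6 − 3) − 3 = 0, and the invariant factors of ∂_2 are all 1, so H_1 ≅ 0.
  H_2: rank ker ∂_2 − rank ∂_3 = (4 − 3) − 1 = 0, and the invariant factors of ∂_3 are all 1, so H_2 ≅ 0.
  H_3: rank ker ∂_3 − rank ∂_4 = (1 − 1) − 0 = 0, and there is no ∂_4, so H_3 ≅ 0.

As a check, the Euler characteristic is 4 − 6 + 4 − 1 = 1, which agrees with 1 − 0 + 0 − 0 = 1.

H_0 ≅ Z,  H_1 = 0,  H_2 = 0,  H_3 = 0.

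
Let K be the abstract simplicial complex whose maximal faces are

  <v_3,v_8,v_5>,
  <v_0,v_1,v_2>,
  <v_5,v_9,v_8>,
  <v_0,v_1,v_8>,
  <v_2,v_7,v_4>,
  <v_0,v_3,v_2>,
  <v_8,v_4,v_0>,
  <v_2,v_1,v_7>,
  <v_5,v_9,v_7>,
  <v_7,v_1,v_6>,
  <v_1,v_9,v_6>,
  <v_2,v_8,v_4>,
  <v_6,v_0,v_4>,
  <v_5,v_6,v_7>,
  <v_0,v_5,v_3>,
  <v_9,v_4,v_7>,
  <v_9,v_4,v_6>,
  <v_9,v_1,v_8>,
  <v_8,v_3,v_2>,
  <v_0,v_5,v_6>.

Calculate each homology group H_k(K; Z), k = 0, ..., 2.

H_0 ≅ Z,  H_1 ≅ Z ⊕ Z_2,  H_2 = 0.

We work with the vertex ordering v_0 < v_1 < v_2 < v_3 < v_4 < v_5 < v_6 < v_7 < v_8 < v_9. The simplices of K, each written with vertices in increasing order, are:

  0-simplices (10): [v_0], [v_1], [v_2], [v_3], [v_4], [v_5], [v_6], [v_7], [v_8], [v_9]
  1-simplices (30): (30 of them)
  2-simplices (20): (20 of them)

so the chain groups are C_0 ≅ Z^10, C_1 ≅ Z^30, C_2 ≅ Z^20.

∂_1: C_1 → C_0 sends each edge [p,q] (with p < q) to q − p.
The resulting 10×30 matrix has rank 9, and its Smith normal form has invariant factors (1,1,1,1,1,1,1,1,1).

Boundary ∂_2: C_2 → C_1 maps a triangle to the signed sum of its edges. For instance
  ∂[v_5,v_7,v_9] = [v_7,v_9] − [v_5,v_9] + [v_5,v_7],
  ∂[v_0,v_3,v_5] = [v_3,v_5] − [v_0,v_5] + [v_0,v_3].
The 30×20 boundary matrix has rank 20 and Smith normal form diag(1,1,1,1,1,1,1,1,1,1,1,1,1,1,1,1,1,1,1,2).

Computing H_k = (kernel of ∂_k) / (image of ∂_{k+1}):

  H_0: rank C_0 − rank ∂_1 = 10 − 9 = 1, and the invariant factors of ∂_1 are all 1, so H_0 = Z.
  H_1: rank ker ∂_1 − rank ∂_2 = (30 − 9) − 20 = 1, and ∂_2 has invariant factor 2 > 1, so H_1 = Z ⊕ Z_2.
  H_2: rank ker ∂_2 − rank ∂_3 = (20 − 20) − 0 = 0, and there is no ∂_3, so H_2 = 0.

As a check, the Euler characteristic is 10 − 30 + 20 = 0, which agrees with 1 − 1 + 0 = 0.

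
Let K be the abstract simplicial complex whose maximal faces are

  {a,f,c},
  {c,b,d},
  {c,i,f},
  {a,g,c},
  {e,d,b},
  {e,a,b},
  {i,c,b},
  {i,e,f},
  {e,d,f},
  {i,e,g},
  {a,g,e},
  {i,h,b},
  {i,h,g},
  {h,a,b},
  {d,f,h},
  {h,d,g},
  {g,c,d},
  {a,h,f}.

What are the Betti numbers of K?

Order the vertices as a < b < c < d < e < f < g < h < i. Listing each simplex with vertices in this order, K has dimension 2 with simplices:

  0-simplices (9): a, b, c, d, e, f, g, h, i
  1-simplices (27): ab, ac, ae, af, ag, ah, bc, bd, be, bh, bi, cd, cf, cg, ci, de, df, dg, dh, ef, eg, ei, fh, fi, gh, gi, hi
  2-simplices (18): abe, abh, acf, acg, aeg, afh, bcd, bci, bde, bhi, cdg, cfi, def, dfh, dgh, efi, egi, ghi

giving chain groups C_0 ≅ Z^9, C_1 ≅ Z^27, C_2 ≅ Z^18.

The boundary map ∂_1: C_1 → C_0 maps an edge to its endpoints' difference, ∂[p,q] = q − p. For instance
  ∂be = e − b.
The resulting 9×27 matrix has rank 8, and its Smith normal form has invariant factors (1,1,1,1,1,1,1,1).

The boundary map ∂_2: C_2 → C_1 maps a triangle to the signed sum of its edges. For instance
  ∂cfi = fi − ci + cf,
  ∂def = ef − df + de.
This gives a 27×18 integer matrix of rank 17; reducing to Smith normal form yields diagonal entries (1,1,1,1,1,1,1,1,1,1,1,1,1,1,1,1,1).

Reading off H_k = ker ∂_k / im ∂_{k+1}:

  H_0: rank C_0 − rank ∂_1 = 9 − 8 = 1, and the invariant factors of ∂_1 are all 1, so H_0 = Z.
  H_1: rank ker ∂_1 − rank ∂_2 = (27 − 8) − 17 = 2, and the invariant factors of ∂_2 are all 1, so H_1 = Z^2.
  H_2: rank ker ∂_2 − rank ∂_3 = (18 − 17) − 0 = 1, and there is no ∂_3, so H_2 = Z.

(K is a triangulation of the torus T^2.)

Hence the Betti numbers are b_0 = 1, b_1 = 2, b_2 = 1.

b_0 = 1, b_1 = 2, b_2 = 1.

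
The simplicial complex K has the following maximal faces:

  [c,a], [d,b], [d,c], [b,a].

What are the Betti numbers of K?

b_0 = 1, b_1 = 1.

Take the total order a < b < c < d on the vertex set. Then K (dimension 1) consists of the simplices:

  0-simplices (4): a, b, c, d
  1-simplices (4): ab, ac, bd, cd

Hence C_0 ≅ Z^4, C_1 ≅ Z^4.

The boundary map ∂_1: C_1 → C_0 maps an edge to its endpoints' difference, ∂[p,q] = q − p. For instance
  ∂ac = c − a.
The resulting 4×4 matrix has rank 3, and its Smith normal form has invariant factors (1,1,1).

Reading off H_k = ker ∂_k / im ∂_{k+1}:

  H_0: rank C_0 − rank ∂_1 = 4 − 3 = 1, and the invariant factors of ∂_1 are all 1, so H_0 ≅ Z.
  H_1: rank ker ∂_1 − rank ∂_2 = (4 − 3) − 0 = 1, and there is no ∂_2, so H_1 ≅ Z.

(K is a triangulation of the circle S^1.)

Hence the Betti numbers are b_0 = 1, b_1 = 1.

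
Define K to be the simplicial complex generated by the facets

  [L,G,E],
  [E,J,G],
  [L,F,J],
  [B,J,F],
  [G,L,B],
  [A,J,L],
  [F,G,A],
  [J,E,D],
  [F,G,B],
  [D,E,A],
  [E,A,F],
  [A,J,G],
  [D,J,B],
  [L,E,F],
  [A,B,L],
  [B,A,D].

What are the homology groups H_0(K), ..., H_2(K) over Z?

H_0 = Z,  H_1 = Z^2,  H_2 = Z.

Fix the vertex order A < B < D < E < F < G < J < L and write every simplex with vertices in increasing order. Then dim K = 2 and the simplices of K are:

  0-simplices (8): A, B, D, E, F, G, J, L
  1-simplices (24): AB, AD, AE, AF, AG, AJ, AL, BD, BF, BG, BJ, BL, DE, DJ, EF, EG, EJ, EL, FG, FJ, FL, GJ, GL, JL
  2-simplices (16): ABD, ABL, ADE, AEF, AFG, AGJ, AJL, BDJ, BFG, BFJ, BGL, DEJ, EFL, EGJ, EGL, FJL

giving chain groups C_0 ≅ Z^8, C_1 ≅ Z^24, C_2 ≅ Z^16.

The boundary map ∂_1: C_1 → C_0 sends each edge [p,q] (with p < q) to q − p. For instance
  ∂BJ = J − B.
The 8×24 boundary matrix has rank 7 and Smith normal form diag(1,1,1,1,1,1,1).

The boundary map ∂_2: C_2 → C_1 acts by ∂[p,q,r] = [q,r] − [p,r] + [p,q]. For instance
  ∂ABL = BL − AL + AB,
  ∂ADE = DE − AE + AD.
The 24×16 boundary matrix has rank 15 and Smith normal form diag(1,1,1,1,1,1,1,1,1,1,1,1,1,1,1).

From H_k ≅ ker(∂_k) / im(∂_{k+1}) we obtain:

  H_0: rank C_0 − rank ∂_1 = 8 − 7 = 1, and the invariant factors of ∂_1 are all 1, so H_0 ≅ Z.
  H_1: rank ker ∂_1 − rank ∂_2 = (24 − 7) − 15 = 2, and the invariant factors of ∂_2 are all 1, so H_1 ≅ Z^2.
  H_2: rank ker ∂_2 − rank ∂_3 = (16 − 15) − 0 = 1, and there is no ∂_3, so H_2 ≅ Z.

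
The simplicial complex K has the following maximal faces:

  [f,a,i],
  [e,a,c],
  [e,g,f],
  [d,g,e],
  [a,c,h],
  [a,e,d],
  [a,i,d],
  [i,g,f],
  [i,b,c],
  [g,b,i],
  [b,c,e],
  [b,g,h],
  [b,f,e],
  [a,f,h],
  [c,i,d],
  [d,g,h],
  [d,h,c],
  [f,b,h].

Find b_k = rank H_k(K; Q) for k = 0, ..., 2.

Fix the vertex order a < b < c < d < e < f < g < h < i and write every simplex with vertices in increasing order. Then dim K = 2 and the simplices of K are:

  0-simplices (9): a, b, c, d, e, f, g, h, i
  1-simplices (27): ac, ad, ae, af, ah, ai, bc, be, bf, bg, bh, bi, cd, ce, ch, ci, de, dg, dh, di, ef, eg, fg, fh, fi, gh, gi
  2-simplices (18): ace, ach, ade, adi, afh, afi, bce, bci, bef, bfh, bgh, bgi, cdh, cdi, deg, dgh, efg, fgi

giving chain groups C_0 ≅ Z^9, C_1 ≅ Z^27, C_2 ≅ Z^18.

Boundary ∂_1: C_1 → C_0 maps an edge to its endpoints' difference, ∂[p,q] = q − p. For instance
  ∂ae = e − a.
As a 9×27 matrix over Z this has rank 8, with invariant factors (1,1,1,1,1,1,1,1).

The boundary map ∂_2: C_2 → C_1 maps a triangle to the signed sum of its edges. For instance
  ∂ach = ch − ah + ac,
  ∂ace = ce − ae + ac.
The 27×18 boundary matrix has rank 18 and Smith normal form diag(1,1,1,1,1,1,1,1,1,1,1,1,1,1,1,1,1,2).

Reading off H_k = ker ∂_k / im ∂_{k+1}:

  H_0: rank C_0 − rank ∂_1 = 9 − 8 = 1, and the invariant factors of ∂_1 are all 1, so H_0 = Z.
  H_1: rank ker ∂_1 − rank ∂_2 = (27 − 8) − 18 = 1, and ∂_2 has invariant factor 2 > 1, so H_1 = Z ⊕ Z_2.
  H_2: rank ker ∂_2 − rank ∂_3 = (18 − 18) − 0 = 0, and there is no ∂_3, so H_2 = 0.

As a check, the Euler characteristic is 9 − 27 + 18 = 0, which agrees with 1 − 1 + 0 = 0.

Hence the Betti numbers are b_0 = 1, b_1 = 1, b_2 = 0.

b_0 = 1, b_1 = 1, b_2 = 0.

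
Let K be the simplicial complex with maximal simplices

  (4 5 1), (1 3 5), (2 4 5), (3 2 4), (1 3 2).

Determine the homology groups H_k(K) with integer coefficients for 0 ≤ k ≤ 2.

Fix the vertex order 1 < 2 < 3 < 4 < 5 and write every simplex with vertices in increasing order. Then dim K = 2 and the simplices of K are:

  0-simplices (5): [1], [2], [3], [4], [5]
  1-simplices (10): [1,2], [1,3], [1,4], [1,5], [2,3], [2,4], [2,5], [3,4], [3,5], [4,5]
  2-simplices (5): [1,2,3], [1,3,5], [1,4,5], [2,3,4], [2,4,5]

giving chain groups C_0 ≅ Z^5, C_1 ≅ Z^10, C_2 ≅ Z^5.

∂_1: C_1 → C_0 maps an edge to its endpoints' difference, ∂[p,q] = q − p. For instance
  ∂[3,4] = [4] − [3].
As a 5×10 matrix over Z this has rank 4, with invariant factors (1,1,1,1).

Boundary ∂_2: C_2 → C_1 acts by ∂[p,q,r] = [q,r] − [p,r] + [p,q]. For instance
  ∂[1,2,3] = [2,3] − [1,3] + [1,2],
  ∂[2,3,4] = [3,4] − [2,4] + [2,3].
As a 10×5 matrix over Z this has rank 5, with invariant factors (1,1,1,1,1).

From H_k ≅ ker(∂_k) / im(∂_{k+1}) we obtain:

  H_0: rank C_0 − rank ∂_1 = 5 − 4 = 1, and the invariant factors of ∂_1 are all 1, so H_0 ≅ Z.
  H_1: rank ker ∂_1 − rank ∂_2 = (10 − 4) − 5 = 1, and the invariant factors of ∂_2 are all 1, so H_1 ≅ Z.
  H_2: rank ker ∂_2 − rank ∂_3 = (5 − 5) − 0 = 0, and there is no ∂_3, so H_2 ≅ 0.

As a check, the Euler characteristic is 5 − 10 + 5 = 0, which agrees with 1 − 1 + 0 = 0.
(K is a triangulation of the Möbius band.)

H_0 ≅ Z,  H_1 ≅ Z,  H_2 = 0.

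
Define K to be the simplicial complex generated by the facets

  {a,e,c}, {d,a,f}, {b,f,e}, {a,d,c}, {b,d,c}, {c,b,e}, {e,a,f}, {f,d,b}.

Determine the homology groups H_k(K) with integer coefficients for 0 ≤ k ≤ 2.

We work with the vertex ordering a < b < c < d < e < f. The simplices of K, each written with vertices in increasing order, are:

  0-simplices (6): a, b, c, d, e, f
  1-simplices (12): ac, ad, ae, af, bc, bd, be, bf, cd, ce, df, ef
  2-simplices (8): acd, ace, adf, aef, bcd, bce, bdf, bef

so the chain groups are C_0 ≅ Z^6, C_1 ≅ Z^12, C_2 ≅ Z^8.

The boundary map ∂_1: C_1 → C_0 is given by ∂[p,q] = [q] − [p].
The 6×12 boundary matrix has rank 5 and Smith normal form diag(1,1,1,1,1).

Boundary ∂_2: C_2 → C_1 sends each 2-simplex [p,q,r] to [q,r] − [p,r] + [p,q]. For instance
  ∂bce = ce − be + bc,
  ∂bdf = df − bf + bd.
As a 12×8 matrix over Z this has rank 7, with invariant factors (1,1,1,1,1,1,1).

Now H_k = ker ∂_k / im ∂_{k+1}, so:

  H_0: rank C_0 − rank ∂_1 = 6 − 5 = 1, and the invariant factors of ∂_1 are all 1, so H_0 ≅ Z.
  H_1: rank ker ∂_1 − rank ∂_2 = (12 − 5) − 7 = 0, and the invariant factors of ∂_2 are all 1, so H_1 ≅ 0.
  H_2: rank ker ∂_2 − rank ∂_3 = (8 − 7) − 0 = 1, and there is no ∂_3, so H_2 ≅ Z.

H_0 ≅ Z,  H_1 = 0,  H_2 ≅ Z.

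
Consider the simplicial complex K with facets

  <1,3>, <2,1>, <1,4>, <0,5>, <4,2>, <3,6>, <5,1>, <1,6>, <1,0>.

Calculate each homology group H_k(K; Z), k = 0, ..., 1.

H_0 = Z,  H_1 = Z^3.

We work with the vertex ordering 0 < 1 < 2 < 3 < 4 < 5 < 6. The simplices of K, each written with vertices in increasing order, are:

  0-simplices (7): [0], [1], [2], [3], [4], [5], [6]
  1-simplices (9): [0,1], [0,5], [1,2], [1,3], [1,4], [1,5], [1,6], [2,4], [3,6]

Hence C_0 ≅ Z^7, C_1 ≅ Z^9.

The boundary map ∂_1: C_1 → C_0 is given by ∂[p,q] = [q] − [p]. For instance
  ∂[3,6] = [6] − [3].
The resulting 7×9 matrix has rank 6, and its Smith normal form has invariant factors (1,1,1,1,1,1).

Computing H_k = (kernel of ∂_k) / (image of ∂_{k+1}):

  H_0: rank C_0 − rank ∂_1 = 7 − 6 = 1, and the invariant factors of ∂_1 are all 1, so H_0 ≅ Z.
  H_1: rank ker ∂_1 − rank ∂_2 = (9 − 6) − 0 = 3, and there is no ∂_2, so H_1 ≅ Z^3.

(K is a triangulation of a wedge of 3 circles.)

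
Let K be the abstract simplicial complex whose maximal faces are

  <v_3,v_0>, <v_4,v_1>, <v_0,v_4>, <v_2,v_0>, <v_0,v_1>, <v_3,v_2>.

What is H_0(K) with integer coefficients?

Fix the vertex order v_0 < v_1 < v_2 < v_3 < v_4 and write every simplex with vertices in increasing order. Then dim K = 1 and the simplices of K are:

  0-simplices (5): [v_0], [v_1], [v_2], [v_3], [v_4]
  1-simplices (6): [v_0,v_1], [v_0,v_2], [v_0,v_3], [v_0,v_4], [v_1,v_4], [v_2,v_3]

Hence C_0 ≅ Z^5, C_1 ≅ Z^6.

The boundary map ∂_1: C_1 → C_0 is given by ∂[p,q] = [q] − [p]. For instance
  ∂[v_1,v_4] = [v_4] − [v_1].
This gives a 5×6 integer matrix of rank 4; reducing to Smith normal form yields diagonal entries (1,1,1,1).

Computing H_k = (kernel of ∂_k) / (image of ∂_{k+1}):

  H_0: rank C_0 − rank ∂_1 = 5 − 4 = 1, and the invariant factors of ∂_1 are all 1, so H_0 = Z.

H_0 ≅ Z.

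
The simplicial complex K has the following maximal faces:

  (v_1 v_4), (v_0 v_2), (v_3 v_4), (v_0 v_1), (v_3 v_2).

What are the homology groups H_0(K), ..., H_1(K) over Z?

Fix the vertex order v_0 < v_1 < v_2 < v_3 < v_4 and write every simplex with vertices in increasing order. Then dim K = 1 and the simplices of K are:

  0-simplices (5): [v_0], [v_1], [v_2], [v_3], [v_4]
  1-simplices (5): [v_0,v_1], [v_0,v_2], [v_1,v_4], [v_2,v_3], [v_3,v_4]

giving chain groups C_0 ≅ Z^5, C_1 ≅ Z^5.

The boundary map ∂_1: C_1 → C_0 sends each edge [p,q] (with p < q) to q − p. For instance
  ∂[v_1,v_4] = [v_4] − [v_1].
The 5×5 boundary matrix has rank 4 and Smith normal form diag(1,1,1,1).

Now H_k = ker ∂_k / im ∂_{k+1}, so:

  H_0: rank C_0 − rank ∂_1 = 5 − 4 = 1, and the invariant factors of ∂_1 are all 1, so H_0 ≅ Z.
  H_1: rank ker ∂_1 − rank ∂_2 = (5 − 4) − 0 = 1, and there is no ∂_2, so H_1 ≅ Z.

H_0 ≅ Z,  H_1 ≅ Z.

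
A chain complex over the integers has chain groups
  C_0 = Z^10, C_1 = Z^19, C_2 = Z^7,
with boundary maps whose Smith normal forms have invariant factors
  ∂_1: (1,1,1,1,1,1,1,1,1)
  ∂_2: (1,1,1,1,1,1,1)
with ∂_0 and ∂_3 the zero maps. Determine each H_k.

H_0 ≅ Z,  H_1 ≅ Z^3,  H_2 = 0.

H_0: b_0 = 10 − 0 − 9 = 1; torsion from ∂_1 factors > 1: none. So H_0 ≅ Z.
H_1: b_1 = 19 − 9 − 7 = 3; torsion from ∂_2 factors > 1: none. So H_1 ≅ Z^3.
H_2: b_2 = 7 − 7 − 0 = 0; torsion from ∂_3 factors > 1: none. So H_2 ≅ 0.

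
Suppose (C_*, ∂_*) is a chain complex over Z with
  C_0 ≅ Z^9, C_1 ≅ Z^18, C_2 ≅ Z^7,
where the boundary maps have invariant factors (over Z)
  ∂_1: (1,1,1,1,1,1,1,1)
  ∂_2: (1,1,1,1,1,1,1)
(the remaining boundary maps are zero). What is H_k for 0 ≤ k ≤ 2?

H_0 = Z,  H_1 = Z^3,  H_2 = 0.

H_0: b_0 = 9 − 0 − 8 = 1; torsion from ∂_1 factors > 1: none. So H_0 = Z.
H_1: b_1 = 18 − 8 − 7 = 3; torsion from ∂_2 factors > 1: none. So H_1 = Z^3.
H_2: b_2 = 7 − 7 − 0 = 0; torsion from ∂_3 factors > 1: none. So H_2 = 0.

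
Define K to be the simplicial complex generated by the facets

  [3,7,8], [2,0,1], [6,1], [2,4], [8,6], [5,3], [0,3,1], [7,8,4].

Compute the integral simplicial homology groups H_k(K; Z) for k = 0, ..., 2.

We work with the vertex ordering 0 < 1 < 2 < 3 < 4 < 5 < 6 < 7 < 8. The simplices of K, each written with vertices in increasing order, are:

  0-simplices (9): [0], [1], [2], [3], [4], [5], [6], [7], [8]
  1-simplices (14): [0,1], [0,2], [0,3], [1,2], [1,3], [1,6], [2,4], [3,5], [3,7], [3,8], [4,7], [4,8], [6,8], [7,8]
  2-simplices (4): [0,1,2], [0,1,3], [3,7,8], [4,7,8]

giving chain groups C_0 ≅ Z^9, C_1 ≅ Z^14, C_2 ≅ Z^4.

Boundary ∂_1: C_1 → C_0 sends each edge [p,q] (with p < q) to q − p. For instance
  ∂[4,8] = [8] − [4].
As a 9×14 matrix over Z this has rank 8, with invariant factors (1,1,1,1,1,1,1,1).

Boundary ∂_2: C_2 → C_1 sends each 2-simplex [p,q,r] to [q,r] − [p,r] + [p,q]. For instance
  ∂[0,1,2] = [1,2] − [0,2] + [0,1],
  ∂[4,7,8] = [7,8] − [4,8] + [4,7].
This gives a 14×4 integer matrix of rank 4; reducing to Smith normal form yields diagonal entries (1,1,1,1).

Computing H_k = (kernel of ∂_k) / (image of ∂_{k+1}):

  H_0: rank C_0 − rank ∂_1 = 9 − 8 = 1, and the invariant factors of ∂_1 are all 1, so H_0 ≅ Z.
  H_1: rank ker ∂_1 − rank ∂_2 = (14 − 8) − 4 = 2, and the invariant factors of ∂_2 are all 1, so H_1 ≅ Z^2.
  H_2: rank ker ∂_2 − rank ∂_3 = (4 − 4) − 0 = 0, and there is no ∂_3, so H_2 ≅ 0.

As a check, the Euler characteristic is 9 − 14 + 4 = -1, which agrees with 1 − 2 + 0 = -1.

H_0 ≅ Z,  H_1 ≅ Z^2,  H_2 = 0.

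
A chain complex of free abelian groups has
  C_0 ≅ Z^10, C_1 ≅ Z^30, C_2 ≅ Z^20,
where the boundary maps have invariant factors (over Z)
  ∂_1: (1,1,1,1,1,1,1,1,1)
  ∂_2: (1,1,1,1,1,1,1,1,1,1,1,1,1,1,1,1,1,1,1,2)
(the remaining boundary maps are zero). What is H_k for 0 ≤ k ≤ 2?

H_0: b_0 = 10 − 0 − 9 = 1; torsion from ∂_1 factors > 1: none. So H_0 = Z.
H_1: b_1 = 30 − 9 − 20 = 1; torsion from ∂_2 factors > 1: [2]. So H_1 = Z ⊕ Z/2.
H_2: b_2 = 20 − 20 − 0 = 0; torsion from ∂_3 factors > 1: none. So H_2 = 0.

H_0 = Z,  H_1 = Z ⊕ Z/2,  H_2 = 0.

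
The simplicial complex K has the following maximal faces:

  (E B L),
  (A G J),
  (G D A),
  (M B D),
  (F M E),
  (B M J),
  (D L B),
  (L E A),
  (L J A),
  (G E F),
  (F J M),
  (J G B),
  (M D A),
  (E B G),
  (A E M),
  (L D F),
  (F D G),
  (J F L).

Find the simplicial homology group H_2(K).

Fix the vertex order A < B < D < E < F < G < J < L < M and write every simplex with vertices in increasing order. Then dim K = 2 and the simplices of K are:

  0-simplices (9): A, B, D, E, F, G, J, L, M
  1-simplices (27): AD, AE, AG, AJ, AL, AM, BD, BE, BG, BJ, BL, BM, DF, DG, DL, DM, EF, EG, EL, EM, FG, FJ, FL, FM, GJ, JL, JM
  2-simplices (18): ADG, ADM, AEL, AEM, AGJ, AJL, BDL, BDM, BEG, BEL, BGJ, BJM, DFG, DFL, EFG, EFM, FJL, FJM

giving chain groups C_0 ≅ Z^9, C_1 ≅ Z^27, C_2 ≅ Z^18.

∂_1: C_1 → C_0 is given by ∂[p,q] = [q] − [p]. For instance
  ∂BL = L − B.
The 9×27 boundary matrix has rank 8 and Smith normal form diag(1,1,1,1,1,1,1,1).

The boundary map ∂_2: C_2 → C_1 sends each 2-simplex [p,q,r] to [q,r] − [p,r] + [p,q]. For instance
  ∂DFL = FL − DL + DF,
  ∂ADG = DG − AG + AD.
As a 27×18 matrix over Z this has rank 17, with invariant factors (1,1,1,1,1,1,1,1,1,1,1,1,1,1,1,1,1).

Reading off H_k = ker ∂_k / im ∂_{k+1}:

  H_2: rank ker ∂_2 − rank ∂_3 = (18 − 17) − 0 = 1, and there is no ∂_3, so H_2 = Z.

H_2 = Z.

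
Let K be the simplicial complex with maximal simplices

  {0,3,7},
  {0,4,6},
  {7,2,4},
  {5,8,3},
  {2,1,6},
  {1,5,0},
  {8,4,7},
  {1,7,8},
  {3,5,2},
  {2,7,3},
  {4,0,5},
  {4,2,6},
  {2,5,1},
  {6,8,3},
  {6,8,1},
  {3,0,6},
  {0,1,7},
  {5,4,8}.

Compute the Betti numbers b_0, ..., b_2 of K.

b_0 = 1, b_1 = 2, b_2 = 1.

Order the vertices as 0 < 1 < 2 < 3 < 4 < 5 < 6 < 7 < 8. Listing each simplex with vertices in this order, K has dimension 2 with simplices:

  0-simplices (9): [0], [1], [2], [3], [4], [5], [6], [7], [8]
  1-simplices (27): (27 of them)
  2-simplices (18): [0,1,5], [0,1,7], [0,3,6], [0,3,7], [0,4,5], [0,4,6], [1,2,5], [1,2,6], [1,6,8], [1,7,8], [2,3,5], [2,3,7], [2,4,6], [2,4,7], [3,5,8], [3,6,8], [4,5,8], [4,7,8]

Hence C_0 ≅ Z^9, C_1 ≅ Z^27, C_2 ≅ Z^18.

∂_1: C_1 → C_0 sends each edge [p,q] (with p < q) to q − p. For instance
  ∂[0,1] = [1] − [0].
As a 9×27 matrix over Z this has rank 8, with invariant factors (1,1,1,1,1,1,1,1).

∂_2: C_2 → C_1 maps a triangle to the signed sum of its edges. For instance
  ∂[2,4,7] = [4,7] − [2,7] + [2,4],
  ∂[1,2,6] = [2,6] − [1,6] + [1,2].
This gives a 27×18 integer matrix of rank 17; reducing to Smith normal form yields diagonal entries (1,1,1,1,1,1,1,1,1,1,1,1,1,1,1,1,1).

Computing H_k = (kernel of ∂_k) / (image of ∂_{k+1}):

  H_0: rank C_0 − rank ∂_1 = 9 − 8 = 1, and the invariant factors of ∂_1 are all 1, so H_0 ≅ Z.
  H_1: rank ker ∂_1 − rank ∂_2 = (27 − 8) − 17 = 2, and the invariant factors of ∂_2 are all 1, so H_1 ≅ Z^2.
  H_2: rank ker ∂_2 − rank ∂_3 = (18 − 17) − 0 = 1, and there is no ∂_3, so H_2 ≅ Z.

As a check, the Euler characteristic is 9 − 27 + 18 = 0, which agrees with 1 − 2 + 1 = 0.

Hence the Betti numbers are b_0 = 1, b_1 = 2, b_2 = 1.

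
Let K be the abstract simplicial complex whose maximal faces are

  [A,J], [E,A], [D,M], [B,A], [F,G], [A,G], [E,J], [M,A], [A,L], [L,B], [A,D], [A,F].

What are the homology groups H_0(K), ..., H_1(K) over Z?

H_0 ≅ Z,  H_1 ≅ Z^4.

We work with the vertex ordering A < B < D < E < F < G < J < L < M. The simplices of K, each written with vertices in increasing order, are:

  0-simplices (9): A, B, D, E, F, G, J, L, M
  1-simplices (12): AB, AD, AE, AF, AG, AJ, AL, AM, BL, DM, EJ, FG

giving chain groups C_0 ≅ Z^9, C_1 ≅ Z^12.

The boundary map ∂_1: C_1 → C_0 sends each edge [p,q] (with p < q) to q − p.
As a 9×12 matrix over Z this has rank 8, with invariant factors (1,1,1,1,1,1,1,1).

Computing H_k = (kernel of ∂_k) / (image of ∂_{k+1}):

  H_0: rank C_0 − rank ∂_1 = 9 − 8 = 1, and the invariant factors of ∂_1 are all 1, so H_0 = Z.
  H_1: rank ker ∂_1 − rank ∂_2 = (12 − 8) − 0 = 4, and there is no ∂_2, so H_1 = Z^4.

(K is a triangulation of a wedge of 4 circles.)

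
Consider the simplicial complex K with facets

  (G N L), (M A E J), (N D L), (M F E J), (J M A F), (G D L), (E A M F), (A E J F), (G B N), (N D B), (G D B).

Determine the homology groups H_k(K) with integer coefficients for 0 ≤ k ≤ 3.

Order the vertices as A < B < D < E < F < G < J < L < M < N. Listing each simplex with vertices in this order, K has dimension 3 with simplices:

  0-simplices (10): A, B, D, E, F, G, J, L, M, N
  1-simplices (19): AE, AF, AJ, AM, BD, BG, BN, DG, DL, DN, EF, EJ, EM, FJ, FM, GL, GN, JM, LN
  2-simplices (16): AEF, AEJ, AEM, AFJ, AFM, AJM, BDG, BDN, BGN, DGL, DLN, EFJ, EFM, EJM, FJM, GLN
  3-simplices (5): AEFJ, AEFM, AEJM, AFJM, EFJM

giving chain groups C_0 ≅ Z^10, C_1 ≅ Z^19, C_2 ≅ Z^16, C_3 ≅ Z^5.

Boundary ∂_1: C_1 → C_0 maps an edge to its endpoints' difference, ∂[p,q] = q − p.
The 10×19 boundary matrix has rank 8 and Smith normal form diag(1,1,1,1,1,1,1,1).

Boundary ∂_2: C_2 → C_1 maps a triangle to the signed sum of its edges. For instance
  ∂FJM = JM − FM + FJ,
  ∂BDN = DN − BN + BD.
The resulting 19×16 matrix has rank 11, and its Smith normal form has invariant factors (1,1,1,1,1,1,1,1,1,1,1).

Boundary ∂_3: C_3 → C_2 sends each 3-simplex σ to the alternating sum Σ_i (−1)^i (σ with its i-th vertex removed). For instance
  ∂EFJM = FJM − EJM + EFM − EFJ,
  ∂AFJM = FJM − AJM + AFM − AFJ.
The resulting 16×5 matrix has rank 4, and its Smith normal form has invariant factors (1,1,1,1).

Reading off H_k = ker ∂_k / im ∂_{k+1}:

  H_0: rank C_0 − rank ∂_1 = 10 − 8 = 2, and the invariant factors of ∂_1 are all 1, so H_0 = Z^2.
  H_1: rank ker ∂_1 − rank ∂_2 = (19 − 8) − 11 = 0, and the invariant factors of ∂_2 are all 1, so H_1 = 0.
  H_2: rank ker ∂_2 − rank ∂_3 = (16 − 11) − 4 = 1, and the invariant factors of ∂_3 are all 1, so H_2 = Z.
  H_3: rank ker ∂_3 − rank ∂_4 = (5 − 4) − 0 = 1, and there is no ∂_4, so H_3 = Z.

As a check, the Euler characteristic is 10 − 19 + 16 − 5 = 2, which agrees with 2 − 0 + 1 − 1 = 2.

H_0 = Z^2,  H_1 = 0,  H_2 = Z,  H_3 = Z.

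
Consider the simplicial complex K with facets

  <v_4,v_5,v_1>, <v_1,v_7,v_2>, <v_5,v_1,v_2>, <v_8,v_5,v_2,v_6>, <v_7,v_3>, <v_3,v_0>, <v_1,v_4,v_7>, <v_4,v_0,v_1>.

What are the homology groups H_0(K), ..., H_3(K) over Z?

Order the vertices as v_0 < v_1 < v_2 < v_3 < v_4 < v_5 < v_6 < v_7 < v_8. Listing each simplex with vertices in this order, K has dimension 3 with simplices:

  0-simplices (9): [v_0], [v_1], [v_2], [v_3], [v_4], [v_5], [v_6], [v_7], [v_8]
  1-simplices (17): (17 of them)
  2-simplices (9): [v_0,v_1,v_4], [v_1,v_2,v_5], [v_1,v_2,v_7], [v_1,v_4,v_5], [v_1,v_4,v_7], [v_2,v_5,v_6], [v_2,v_5,v_8], [v_2,v_6,v_8], [v_5,v_6,v_8]
  3-simplices (1): [v_2,v_5,v_6,v_8]

giving chain groups C_0 ≅ Z^9, C_1 ≅ Z^17, C_2 ≅ Z^9, C_3 ≅ Z^1.

The boundary map ∂_1: C_1 → C_0 maps an edge to its endpoints' difference, ∂[p,q] = q − p. For instance
  ∂[v_2,v_6] = [v_6] − [v_2].
The resulting 9×17 matrix has rank 8, and its Smith normal form has invariant factors (1,1,1,1,1,1,1,1).

Boundary ∂_2: C_2 → C_1 maps a triangle to the signed sum of its edges. For instance
  ∂[v_1,v_2,v_5] = [v_2,v_5] − [v_1,v_5] + [v_1,v_2],
  ∂[v_1,v_2,v_7] = [v_2,v_7] − [v_1,v_7] + [v_1,v_2].
This gives a 17×9 integer matrix of rank 8; reducing to Smith normal form yields diagonal entries (1,1,1,1,1,1,1,1).

The boundary map ∂_3: C_3 → C_2 sends each 3-simplex σ to the alternating sum Σ_i (−1)^i (σ with its i-th vertex removed). For instance
  ∂[v_2,v_5,v_6,v_8] = [v_5,v_6,v_8] − [v_2,v_6,v_8] + [v_2,v_5,v_8] − [v_2,v_5,v_6].
This gives a 9×1 integer matrix of rank 1; reducing to Smith normal form yields diagonal entries (1).

From H_k ≅ ker(∂_k) / im(∂_{k+1}) we obtain:

  H_0: rank C_0 − rank ∂_1 = 9 − 8 = 1, and the invariant factors of ∂_1 are all 1, so H_0 = Z.
  H_1: rank ker ∂_1 − rank ∂_2 = (17 − 8) − 8 = 1, and the invariant factors of ∂_2 are all 1, so H_1 = Z.
  H_2: rank ker ∂_2 − rank ∂_3 = (9 − 8) − 1 = 0, and the invariant factors of ∂_3 are all 1, so H_2 = 0.
  H_3: rank ker ∂_3 − rank ∂_4 = (1 − 1) − 0 = 0, and there is no ∂_4, so H_3 = 0.

As a check, the Euler characteristic is 9 − 17 + 9 − 1 = 0, which agrees with 1 − 1 + 0 − 0 = 0.

H_0 = Z,  H_1 = Z,  H_2 = 0,  H_3 = 0.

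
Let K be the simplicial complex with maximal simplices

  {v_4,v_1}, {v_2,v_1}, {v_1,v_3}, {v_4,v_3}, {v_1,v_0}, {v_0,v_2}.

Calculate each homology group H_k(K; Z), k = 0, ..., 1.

H_0 ≅ Z,  H_1 ≅ Z^2.

Take the total order v_0 < v_1 < v_2 < v_3 < v_4 on the vertex set. Then K (dimension 1) consists of the simplices:

  0-simplices (5): [v_0], [v_1], [v_2], [v_3], [v_4]
  1-simplices (6): [v_0,v_1], [v_0,v_2], [v_1,v_2], [v_1,v_3], [v_1,v_4], [v_3,v_4]

giving chain groups C_0 ≅ Z^5, C_1 ≅ Z^6.

The boundary map ∂_1: C_1 → C_0 maps an edge to its endpoints' difference, ∂[p,q] = q − p. For instance
  ∂[v_1,v_4] = [v_4] − [v_1].
The resulting 5×6 matrix has rank 4, and its Smith normal form has invariant factors (1,1,1,1).

From H_k ≅ ker(∂_k) / im(∂_{k+1}) we obtain:

  H_0: rank C_0 − rank ∂_1 = 5 − 4 = 1, and the invariant factors of ∂_1 are all 1, so H_0 = Z.
  H_1: rank ker ∂_1 − rank ∂_2 = (6 − 4) − 0 = 2, and there is no ∂_2, so H_1 = Z^2.

As a check, the Euler characteristic is 5 − 6 = -1, which agrees with 1 − 2 = -1.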